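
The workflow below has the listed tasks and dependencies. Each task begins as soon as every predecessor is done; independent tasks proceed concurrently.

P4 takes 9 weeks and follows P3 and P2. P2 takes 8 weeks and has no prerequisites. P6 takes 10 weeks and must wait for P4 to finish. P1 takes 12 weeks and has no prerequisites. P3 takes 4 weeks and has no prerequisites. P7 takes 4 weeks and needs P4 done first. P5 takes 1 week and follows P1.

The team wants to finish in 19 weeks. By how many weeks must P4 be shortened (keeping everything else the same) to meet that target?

Current finish: 27 weeks; target: 19.
P4 is on every critical path, so each week cut from P4 cuts the finish by one (this holds down to a finish of 19).
Need 27 − 19 = 8 weeks off P4 → P4 becomes 1 week, finish becomes 19.

8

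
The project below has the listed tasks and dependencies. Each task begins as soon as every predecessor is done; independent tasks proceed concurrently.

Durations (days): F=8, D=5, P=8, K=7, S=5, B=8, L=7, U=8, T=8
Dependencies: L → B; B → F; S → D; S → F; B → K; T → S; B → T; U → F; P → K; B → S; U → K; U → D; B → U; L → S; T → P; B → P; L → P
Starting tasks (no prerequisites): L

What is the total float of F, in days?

2

Critical path: L→B→T→P→K = 7+8+8+8+7 = 38, so the finish is 38 days.
The longest chain containing F totals 36 days.
Float = 38 − 36 = 2.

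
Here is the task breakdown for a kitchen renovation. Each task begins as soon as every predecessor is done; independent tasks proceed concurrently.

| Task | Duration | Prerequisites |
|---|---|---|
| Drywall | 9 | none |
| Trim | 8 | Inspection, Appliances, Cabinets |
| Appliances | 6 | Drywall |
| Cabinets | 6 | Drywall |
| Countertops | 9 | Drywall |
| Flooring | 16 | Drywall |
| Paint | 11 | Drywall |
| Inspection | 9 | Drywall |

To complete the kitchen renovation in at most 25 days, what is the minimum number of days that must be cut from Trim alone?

Current finish: 26 days; target: 25.
Trim is on every critical path, so each day cut from Trim cuts the finish by one (this holds down to a finish of 25).
Need 26 − 25 = 1 day off Trim → Trim becomes 7 days, finish becomes 25.

1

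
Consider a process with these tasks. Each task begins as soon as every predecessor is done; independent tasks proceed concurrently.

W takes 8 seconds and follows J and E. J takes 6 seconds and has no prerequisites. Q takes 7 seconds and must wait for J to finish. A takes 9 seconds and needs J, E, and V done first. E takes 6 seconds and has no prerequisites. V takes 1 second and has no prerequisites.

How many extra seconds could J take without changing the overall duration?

Critical path: J→A = 6+9 = 15, so the finish is 15 seconds.
The longest chain containing J totals 15 seconds.
Slack of J = 0 − 0 = 0 seconds.

0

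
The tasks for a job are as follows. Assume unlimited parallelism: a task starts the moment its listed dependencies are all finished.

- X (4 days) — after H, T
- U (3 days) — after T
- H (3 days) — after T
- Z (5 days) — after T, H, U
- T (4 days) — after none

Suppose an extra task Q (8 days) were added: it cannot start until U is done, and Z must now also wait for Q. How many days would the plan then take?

Originally the plan takes 12 days.
With Q inserted, Z now waits for max(T, H, U, Q).
New critical path: T→U→Q→Z = 4+3+8+5 = 20 ⇒ 20 days.

20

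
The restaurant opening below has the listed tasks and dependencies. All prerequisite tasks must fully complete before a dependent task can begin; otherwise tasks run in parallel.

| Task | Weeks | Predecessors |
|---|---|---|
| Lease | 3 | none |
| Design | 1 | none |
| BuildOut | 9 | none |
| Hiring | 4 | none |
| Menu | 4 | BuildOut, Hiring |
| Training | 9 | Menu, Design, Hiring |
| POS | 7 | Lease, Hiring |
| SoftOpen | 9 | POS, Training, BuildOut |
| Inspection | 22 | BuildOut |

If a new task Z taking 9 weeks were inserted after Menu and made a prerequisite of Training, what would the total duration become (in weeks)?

40

Originally the plan takes 31 weeks.
With Z inserted, Training now waits for max(Menu, Design, Hiring, Z).
New critical path: BuildOut→Menu→Z→Training→SoftOpen = 9+4+9+9+9 = 40 ⇒ 40 weeks.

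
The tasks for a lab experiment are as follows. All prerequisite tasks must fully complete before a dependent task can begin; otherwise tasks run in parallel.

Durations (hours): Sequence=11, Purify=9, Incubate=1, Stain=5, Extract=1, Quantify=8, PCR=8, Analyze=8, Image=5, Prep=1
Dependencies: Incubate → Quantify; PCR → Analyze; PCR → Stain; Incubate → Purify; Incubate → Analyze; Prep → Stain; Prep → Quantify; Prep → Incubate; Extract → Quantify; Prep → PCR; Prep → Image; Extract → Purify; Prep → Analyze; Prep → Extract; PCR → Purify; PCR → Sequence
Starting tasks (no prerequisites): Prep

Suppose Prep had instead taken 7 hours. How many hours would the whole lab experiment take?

The binding path is Prep→PCR→Sequence = 1+8+11 = 20; finish at 20 hours.
Prep lies on that path, so at 7 hours the path becomes 26 hours.
The critical path is still Prep→PCR→Sequence; finish is now 26 hours.

26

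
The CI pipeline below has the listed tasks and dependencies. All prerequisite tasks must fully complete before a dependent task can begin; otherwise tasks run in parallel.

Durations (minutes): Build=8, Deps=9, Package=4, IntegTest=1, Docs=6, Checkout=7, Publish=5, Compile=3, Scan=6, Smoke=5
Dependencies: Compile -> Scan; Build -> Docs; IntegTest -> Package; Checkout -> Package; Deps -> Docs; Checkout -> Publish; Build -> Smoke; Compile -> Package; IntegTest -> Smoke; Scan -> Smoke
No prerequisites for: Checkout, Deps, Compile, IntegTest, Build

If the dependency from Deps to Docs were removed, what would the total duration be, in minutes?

14

Original critical path: Deps→Docs = 9+6 = 15 ⇒ 15 minutes.
Without Deps→Docs, Docs's earliest start moves from 9 to 8.
The longest chain is now Compile→Scan→Smoke = 3+6+5 = 14, so the schedule takes 14 minutes.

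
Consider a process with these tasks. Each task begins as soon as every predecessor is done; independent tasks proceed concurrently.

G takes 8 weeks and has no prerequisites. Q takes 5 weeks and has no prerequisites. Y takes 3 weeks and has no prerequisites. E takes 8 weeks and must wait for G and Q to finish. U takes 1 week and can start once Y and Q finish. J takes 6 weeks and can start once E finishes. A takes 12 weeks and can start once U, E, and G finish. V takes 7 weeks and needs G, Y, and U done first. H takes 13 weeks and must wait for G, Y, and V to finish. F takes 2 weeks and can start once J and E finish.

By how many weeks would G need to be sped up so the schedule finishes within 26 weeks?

Current finish: 28 weeks; target: 26.
G is on every critical path, so each week cut from G cuts the finish by one (this holds down to a finish of 26).
Need 28 − 26 = 2 weeks off G → G becomes 6 weeks, finish becomes 26.

2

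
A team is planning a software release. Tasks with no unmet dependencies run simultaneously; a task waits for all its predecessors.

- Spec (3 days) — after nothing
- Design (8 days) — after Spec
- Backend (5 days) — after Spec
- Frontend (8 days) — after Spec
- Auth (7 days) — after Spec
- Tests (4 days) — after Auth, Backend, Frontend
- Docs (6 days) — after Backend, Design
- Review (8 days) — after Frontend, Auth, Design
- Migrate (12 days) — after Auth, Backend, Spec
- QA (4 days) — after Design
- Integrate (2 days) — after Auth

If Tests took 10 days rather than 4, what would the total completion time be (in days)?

Critical path before the change: Spec→Auth→Migrate = 3+7+12 = 22 giving 22 days.
Tests is off the critical path — its longest chain is 15 days, giving 7 of slack.
The critical path is still Spec→Auth→Migrate; finish is now 22 days.

22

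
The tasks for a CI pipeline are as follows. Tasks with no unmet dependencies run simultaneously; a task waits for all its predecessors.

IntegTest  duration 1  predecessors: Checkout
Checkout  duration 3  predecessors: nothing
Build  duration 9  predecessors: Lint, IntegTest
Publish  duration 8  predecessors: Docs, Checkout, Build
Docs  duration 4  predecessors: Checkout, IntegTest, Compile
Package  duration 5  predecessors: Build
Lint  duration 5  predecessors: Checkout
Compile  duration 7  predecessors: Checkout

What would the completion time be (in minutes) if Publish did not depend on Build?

22

Before: longest chain Checkout→Lint→Build→Publish = 3+5+9+8 = 25, finish 25.
Without Build→Publish, Publish's earliest start moves from 17 to 14.
After: Checkout→Compile→Docs→Publish = 3+7+4+8 = 22 → 22 minutes.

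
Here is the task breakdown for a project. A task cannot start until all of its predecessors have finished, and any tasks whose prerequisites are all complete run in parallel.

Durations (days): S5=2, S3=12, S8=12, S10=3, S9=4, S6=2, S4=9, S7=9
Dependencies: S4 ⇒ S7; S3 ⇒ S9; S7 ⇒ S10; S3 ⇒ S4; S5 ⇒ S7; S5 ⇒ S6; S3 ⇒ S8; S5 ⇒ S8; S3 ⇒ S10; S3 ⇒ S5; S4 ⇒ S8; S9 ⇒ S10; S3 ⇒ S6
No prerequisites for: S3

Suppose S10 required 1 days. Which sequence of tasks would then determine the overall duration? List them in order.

S3, S4, S8

Actual critical path: S3→S4→S7→S10 = 12+9+9+3 = 33 ⇒ 33 days.
S10 lies on that path, so at 1 day the path becomes 31 days.
New critical path: S3→S4→S8 = 12+9+12 = 33 ⇒ 33 days.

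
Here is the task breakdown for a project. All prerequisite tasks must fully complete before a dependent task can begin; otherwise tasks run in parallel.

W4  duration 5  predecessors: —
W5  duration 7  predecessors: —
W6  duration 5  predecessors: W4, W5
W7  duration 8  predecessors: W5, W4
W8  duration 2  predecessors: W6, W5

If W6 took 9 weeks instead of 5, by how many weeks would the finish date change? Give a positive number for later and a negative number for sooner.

3

As given, the longest chain is W5→W7 = 7+8 = 15, so the finish is 15 weeks.
W6 has 1 week of float (longest path through it is 14).
The binding chain switches to W5→W6→W8 = 7+9+2 = 18; finish 18 weeks.
Change in finish: 18 − 15 = +3 weeks.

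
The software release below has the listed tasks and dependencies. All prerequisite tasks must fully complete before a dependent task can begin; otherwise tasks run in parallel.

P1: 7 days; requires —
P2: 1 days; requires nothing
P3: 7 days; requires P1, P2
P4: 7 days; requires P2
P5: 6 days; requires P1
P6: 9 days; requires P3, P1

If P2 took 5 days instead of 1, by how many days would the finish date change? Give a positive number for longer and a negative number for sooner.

Critical path before the change: P1→P3→P6 = 7+7+9 = 23 giving 23 days.
The longest path through P2 is only 17 days, so P2 has float 6.
The critical path is still P1→P3→P6; finish is now 23 days.
Change in finish: 23 − 23 = +0 days.

0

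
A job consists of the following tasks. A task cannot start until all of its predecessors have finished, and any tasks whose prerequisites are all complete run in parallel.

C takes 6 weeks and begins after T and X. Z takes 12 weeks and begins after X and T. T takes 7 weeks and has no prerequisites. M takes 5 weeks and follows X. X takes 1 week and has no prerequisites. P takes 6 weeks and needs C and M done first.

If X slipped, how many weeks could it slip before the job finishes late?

6

The longest chain is T→Z = 7+12 = 19; overall finish 19 weeks.
X finishes as early as 1 and must finish by 7.
Float = 19 − 13 = 6.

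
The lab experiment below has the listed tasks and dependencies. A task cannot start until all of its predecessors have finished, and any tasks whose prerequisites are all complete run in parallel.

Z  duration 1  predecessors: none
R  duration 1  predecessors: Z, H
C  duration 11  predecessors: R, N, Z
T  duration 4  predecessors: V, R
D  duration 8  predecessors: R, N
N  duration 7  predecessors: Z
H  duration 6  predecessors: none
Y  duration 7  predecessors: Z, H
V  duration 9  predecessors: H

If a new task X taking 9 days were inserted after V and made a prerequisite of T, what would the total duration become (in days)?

28

Originally the lab experiment takes 19 days.
With X inserted, T now waits for max(V, R, X).
New critical path: H→V→X→T = 6+9+9+4 = 28 ⇒ 28 days.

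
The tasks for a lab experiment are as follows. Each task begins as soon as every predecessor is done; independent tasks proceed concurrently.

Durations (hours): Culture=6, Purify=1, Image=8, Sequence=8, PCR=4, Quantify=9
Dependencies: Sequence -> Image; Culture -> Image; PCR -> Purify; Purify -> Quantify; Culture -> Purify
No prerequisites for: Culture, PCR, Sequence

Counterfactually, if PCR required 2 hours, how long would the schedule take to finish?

16

As given, the longest chain is Culture→Purify→Quantify = 6+1+9 = 16, so the finish is 16 hours.
The longest path through PCR is only 14 hours, so PCR has float 2.
That remains the longest chain; total 16 hours.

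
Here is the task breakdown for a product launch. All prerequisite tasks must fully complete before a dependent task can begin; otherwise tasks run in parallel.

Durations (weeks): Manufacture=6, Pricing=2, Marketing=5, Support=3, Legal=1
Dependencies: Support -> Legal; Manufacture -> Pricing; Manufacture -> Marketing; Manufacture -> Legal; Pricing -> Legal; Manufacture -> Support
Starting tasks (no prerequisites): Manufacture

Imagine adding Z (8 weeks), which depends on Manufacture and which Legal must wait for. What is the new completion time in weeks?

15

Originally the schedule takes 11 weeks.
With Z inserted, Legal now waits for max(Manufacture, Support, Pricing, Z).
New critical path: Manufacture→Z→Legal = 6+8+1 = 15 ⇒ 15 weeks.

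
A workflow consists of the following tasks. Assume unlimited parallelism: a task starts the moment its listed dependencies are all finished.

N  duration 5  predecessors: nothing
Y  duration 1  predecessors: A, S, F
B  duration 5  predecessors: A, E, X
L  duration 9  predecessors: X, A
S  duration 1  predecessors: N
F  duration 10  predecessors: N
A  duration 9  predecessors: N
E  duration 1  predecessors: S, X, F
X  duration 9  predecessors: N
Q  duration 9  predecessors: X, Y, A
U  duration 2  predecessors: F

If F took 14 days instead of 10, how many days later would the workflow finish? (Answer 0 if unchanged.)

4

Critical path before the change: N→F→Y→Q = 5+10+1+9 = 25 giving 25 days.
Since F is critical, the +4 change carries straight to that chain (now 29 days).
No other chain overtakes it, so the finish is 29 days.
Change in finish: 29 − 25 = +4 days.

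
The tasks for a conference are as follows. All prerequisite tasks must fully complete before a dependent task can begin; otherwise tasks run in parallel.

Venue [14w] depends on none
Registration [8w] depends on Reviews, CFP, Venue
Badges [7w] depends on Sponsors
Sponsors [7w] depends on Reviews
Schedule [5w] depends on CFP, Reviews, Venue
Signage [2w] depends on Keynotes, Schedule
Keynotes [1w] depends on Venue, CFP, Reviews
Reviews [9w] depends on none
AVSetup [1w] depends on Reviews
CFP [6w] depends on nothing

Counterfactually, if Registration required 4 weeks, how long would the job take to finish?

Actual critical path: Reviews→Sponsors→Badges = 9+7+7 = 23 ⇒ 23 weeks.
Registration has 1 week of float (longest path through it is 22).
The critical path is still Reviews→Sponsors→Badges; finish is now 23 weeks.

23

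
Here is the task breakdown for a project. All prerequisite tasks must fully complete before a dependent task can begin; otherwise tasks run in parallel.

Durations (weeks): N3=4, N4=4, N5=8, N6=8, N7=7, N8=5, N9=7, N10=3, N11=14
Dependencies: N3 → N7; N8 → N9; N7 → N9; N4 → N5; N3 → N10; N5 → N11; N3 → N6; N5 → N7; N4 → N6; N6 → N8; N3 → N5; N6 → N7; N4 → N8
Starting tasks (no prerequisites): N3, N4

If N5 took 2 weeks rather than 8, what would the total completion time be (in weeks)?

26

The binding path is N3→N5→N7→N9 = 4+8+7+7 = 26; finish at 26 weeks.
Since N5 is critical, the -6 change carries straight to that chain (now 20 weeks).
New critical path: N3→N6→N7→N9 = 4+8+7+7 = 26 ⇒ 26 weeks.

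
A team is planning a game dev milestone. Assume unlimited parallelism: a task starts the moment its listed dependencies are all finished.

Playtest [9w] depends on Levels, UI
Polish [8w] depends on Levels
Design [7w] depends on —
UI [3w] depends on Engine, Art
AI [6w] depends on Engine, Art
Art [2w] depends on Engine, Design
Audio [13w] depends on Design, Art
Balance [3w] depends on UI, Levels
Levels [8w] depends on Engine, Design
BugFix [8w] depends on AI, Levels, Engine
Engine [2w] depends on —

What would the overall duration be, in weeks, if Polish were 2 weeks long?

24

The binding path is Design→Levels→Playtest = 7+8+9 = 24; finish at 24 weeks.
The longest path through Polish is only 23 weeks, so Polish has float 1.
That remains the longest chain; total 24 weeks.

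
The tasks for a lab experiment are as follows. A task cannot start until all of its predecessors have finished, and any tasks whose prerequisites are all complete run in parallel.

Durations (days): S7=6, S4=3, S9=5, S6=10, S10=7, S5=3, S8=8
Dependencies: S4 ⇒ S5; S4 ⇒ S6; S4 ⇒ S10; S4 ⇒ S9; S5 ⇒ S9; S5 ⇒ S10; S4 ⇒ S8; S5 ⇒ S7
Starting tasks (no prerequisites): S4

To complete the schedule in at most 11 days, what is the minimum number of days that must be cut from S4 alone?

Current finish: 13 days; target: 11.
S4 is on every critical path, so each day cut from S4 cuts the finish by one (this holds down to a finish of 11).
Need 13 − 11 = 2 days off S4 → S4 becomes 1 day, finish becomes 11.

2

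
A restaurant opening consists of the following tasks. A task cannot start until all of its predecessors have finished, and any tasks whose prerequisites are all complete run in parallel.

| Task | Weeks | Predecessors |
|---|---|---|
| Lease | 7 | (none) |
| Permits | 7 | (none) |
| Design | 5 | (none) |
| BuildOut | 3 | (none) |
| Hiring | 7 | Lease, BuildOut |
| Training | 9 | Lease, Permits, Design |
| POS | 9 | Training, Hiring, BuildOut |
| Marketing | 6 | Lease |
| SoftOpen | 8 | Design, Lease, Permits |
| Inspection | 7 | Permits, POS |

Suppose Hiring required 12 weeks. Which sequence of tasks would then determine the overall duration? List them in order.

Lease, Hiring, POS, Inspection

As given, the longest chain is Lease→Training→POS→Inspection = 7+9+9+7 = 32, so the finish is 32 weeks.
Hiring is off the critical path — its longest chain is 30 weeks, giving 2 of slack.
The binding chain switches to Lease→Hiring→POS→Inspection = 7+12+9+7 = 35; finish 35 weeks.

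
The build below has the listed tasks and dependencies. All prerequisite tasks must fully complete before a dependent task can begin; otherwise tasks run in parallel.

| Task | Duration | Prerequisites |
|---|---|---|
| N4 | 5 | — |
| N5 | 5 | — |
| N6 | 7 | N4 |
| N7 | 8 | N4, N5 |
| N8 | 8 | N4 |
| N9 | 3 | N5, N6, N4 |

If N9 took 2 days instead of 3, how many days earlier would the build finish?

1

The binding path is N4→N6→N9 = 5+7+3 = 15; finish at 15 days.
N9 is on the critical path; changing it to 2 makes that path 14 days.
That remains the longest chain; total 14 days.
Change in finish: 14 − 15 = -1 days.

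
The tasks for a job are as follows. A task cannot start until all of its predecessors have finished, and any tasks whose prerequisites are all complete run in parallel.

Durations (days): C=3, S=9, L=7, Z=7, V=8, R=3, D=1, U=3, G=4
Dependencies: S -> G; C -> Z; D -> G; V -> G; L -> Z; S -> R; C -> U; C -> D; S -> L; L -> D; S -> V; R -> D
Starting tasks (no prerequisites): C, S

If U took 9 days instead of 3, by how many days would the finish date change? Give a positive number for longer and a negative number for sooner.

0

As given, the longest chain is S→L→Z = 9+7+7 = 23, so the finish is 23 days.
U has 17 days of float (longest path through it is 6).
That remains the longest chain; total 23 days.
Change in finish: 23 − 23 = +0 days.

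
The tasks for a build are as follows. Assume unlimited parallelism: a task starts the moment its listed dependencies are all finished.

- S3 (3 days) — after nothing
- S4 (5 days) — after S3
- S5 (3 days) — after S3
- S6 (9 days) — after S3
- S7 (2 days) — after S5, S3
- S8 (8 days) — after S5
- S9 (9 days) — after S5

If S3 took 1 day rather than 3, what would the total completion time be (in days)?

13

The binding path is S3→S5→S9 = 3+3+9 = 15; finish at 15 days.
S3 lies on that path, so at 1 day the path becomes 13 days.
No other chain overtakes it, so the finish is 13 days.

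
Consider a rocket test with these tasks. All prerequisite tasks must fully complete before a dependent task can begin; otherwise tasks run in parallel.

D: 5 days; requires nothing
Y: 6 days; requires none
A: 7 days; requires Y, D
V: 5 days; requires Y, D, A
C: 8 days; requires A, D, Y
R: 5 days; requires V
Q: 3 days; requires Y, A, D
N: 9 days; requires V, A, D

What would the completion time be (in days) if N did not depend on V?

Original critical path: Y→A→V→N = 6+7+5+9 = 27 ⇒ 27 days.
Without V→N, N's earliest start moves from 18 to 13.
New critical path: Y→A→V→R = 6+7+5+5 = 23 ⇒ 23 days.

23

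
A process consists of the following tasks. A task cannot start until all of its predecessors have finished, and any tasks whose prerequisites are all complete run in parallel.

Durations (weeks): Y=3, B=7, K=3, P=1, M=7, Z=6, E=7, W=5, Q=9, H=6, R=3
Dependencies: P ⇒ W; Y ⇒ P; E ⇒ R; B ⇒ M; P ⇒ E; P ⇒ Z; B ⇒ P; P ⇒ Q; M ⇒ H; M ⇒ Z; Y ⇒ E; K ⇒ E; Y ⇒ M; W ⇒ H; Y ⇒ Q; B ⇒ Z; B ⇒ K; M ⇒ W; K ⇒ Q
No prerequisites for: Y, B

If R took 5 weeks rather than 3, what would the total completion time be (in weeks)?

25

Baseline: B→M→W→H = 7+7+5+6 = 25 → 25 weeks.
The longest path through R is only 20 weeks, so R has float 5.
That remains the longest chain; total 25 weeks.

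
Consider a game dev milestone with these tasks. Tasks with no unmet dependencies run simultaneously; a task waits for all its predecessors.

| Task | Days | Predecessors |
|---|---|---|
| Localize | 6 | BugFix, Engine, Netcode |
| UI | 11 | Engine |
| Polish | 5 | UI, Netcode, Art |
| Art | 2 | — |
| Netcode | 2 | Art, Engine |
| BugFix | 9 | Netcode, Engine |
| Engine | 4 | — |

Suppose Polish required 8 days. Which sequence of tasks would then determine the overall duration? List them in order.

Engine, UI, Polish

The binding path is Engine→Netcode→BugFix→Localize = 4+2+9+6 = 21; finish at 21 days.
Polish has 1 day of float (longest path through it is 20).
The binding chain switches to Engine→UI→Polish = 4+11+8 = 23; finish 23 days.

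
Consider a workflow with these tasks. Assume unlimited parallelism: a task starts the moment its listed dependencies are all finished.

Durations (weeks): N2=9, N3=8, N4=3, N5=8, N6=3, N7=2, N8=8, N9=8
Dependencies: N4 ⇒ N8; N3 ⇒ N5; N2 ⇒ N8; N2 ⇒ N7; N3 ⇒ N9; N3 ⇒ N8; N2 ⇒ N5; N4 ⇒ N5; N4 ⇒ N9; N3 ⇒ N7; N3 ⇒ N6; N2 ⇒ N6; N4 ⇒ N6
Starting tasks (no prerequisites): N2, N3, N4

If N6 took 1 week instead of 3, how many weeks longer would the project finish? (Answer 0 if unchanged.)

As given, the longest chain is N2→N5 = 9+8 = 17, so the finish is 17 weeks.
N6 has 5 weeks of float (longest path through it is 12).
That remains the longest chain; total 17 weeks.
Change in finish: 17 − 17 = +0 weeks.

0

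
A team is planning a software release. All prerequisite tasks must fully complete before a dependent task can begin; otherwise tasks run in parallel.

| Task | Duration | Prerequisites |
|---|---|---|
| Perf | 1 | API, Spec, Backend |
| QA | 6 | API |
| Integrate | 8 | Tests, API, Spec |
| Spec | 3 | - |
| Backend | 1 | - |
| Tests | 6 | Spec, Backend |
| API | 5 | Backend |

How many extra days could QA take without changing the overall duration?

The longest chain is Spec→Tests→Integrate = 3+6+8 = 17; overall finish 17 days.
The longest chain containing QA totals 12 days.
Float = 17 − 12 = 5.

5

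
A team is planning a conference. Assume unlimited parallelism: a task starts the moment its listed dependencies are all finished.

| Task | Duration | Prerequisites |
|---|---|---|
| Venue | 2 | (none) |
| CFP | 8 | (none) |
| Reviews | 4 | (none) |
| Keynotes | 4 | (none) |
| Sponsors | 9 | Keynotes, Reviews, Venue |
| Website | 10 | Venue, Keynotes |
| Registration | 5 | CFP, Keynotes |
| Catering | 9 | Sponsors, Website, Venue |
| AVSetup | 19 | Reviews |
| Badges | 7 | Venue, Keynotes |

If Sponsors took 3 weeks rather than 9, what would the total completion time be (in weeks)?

23

Baseline: Reviews→AVSetup = 4+19 = 23 → 23 weeks.
The longest path through Sponsors is only 22 weeks, so Sponsors has float 1.
The critical path is still Reviews→AVSetup; finish is now 23 weeks.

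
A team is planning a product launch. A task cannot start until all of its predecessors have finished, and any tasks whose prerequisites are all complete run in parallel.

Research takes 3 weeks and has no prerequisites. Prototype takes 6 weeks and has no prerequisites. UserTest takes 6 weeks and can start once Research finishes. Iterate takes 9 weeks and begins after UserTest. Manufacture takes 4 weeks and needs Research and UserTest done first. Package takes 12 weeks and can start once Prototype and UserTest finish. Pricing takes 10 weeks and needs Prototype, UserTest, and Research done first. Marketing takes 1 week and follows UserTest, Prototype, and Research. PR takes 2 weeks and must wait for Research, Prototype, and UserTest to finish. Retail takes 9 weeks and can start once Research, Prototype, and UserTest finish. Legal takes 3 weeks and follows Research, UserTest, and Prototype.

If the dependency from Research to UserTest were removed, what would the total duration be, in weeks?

Original critical path: Research→UserTest→Package = 3+6+12 = 21 ⇒ 21 weeks.
Without Research→UserTest, UserTest's earliest start moves from 3 to 0.
New critical path: Prototype→Package = 6+12 = 18 ⇒ 18 weeks.

18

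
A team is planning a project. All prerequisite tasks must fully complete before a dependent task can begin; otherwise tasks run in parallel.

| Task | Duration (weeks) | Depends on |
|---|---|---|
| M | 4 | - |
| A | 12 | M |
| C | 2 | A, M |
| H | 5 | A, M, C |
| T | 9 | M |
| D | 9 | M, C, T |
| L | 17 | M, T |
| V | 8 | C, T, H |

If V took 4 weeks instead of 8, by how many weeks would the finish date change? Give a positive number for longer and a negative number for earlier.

As given, the longest chain is M→A→C→H→V = 4+12+2+5+8 = 31, so the finish is 31 weeks.
Since V is critical, the -4 change carries straight to that chain (now 27 weeks).
Now M→T→L = 4+9+17 = 30 is longest, so the finish becomes 30 weeks.
Change in finish: 30 − 31 = -1 weeks.

-1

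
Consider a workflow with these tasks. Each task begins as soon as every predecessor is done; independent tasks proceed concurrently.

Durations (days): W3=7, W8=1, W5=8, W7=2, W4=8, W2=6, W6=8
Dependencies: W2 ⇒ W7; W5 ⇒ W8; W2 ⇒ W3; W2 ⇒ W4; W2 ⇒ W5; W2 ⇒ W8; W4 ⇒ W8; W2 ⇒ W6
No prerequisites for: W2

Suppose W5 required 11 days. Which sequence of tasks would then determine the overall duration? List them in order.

Baseline: W2→W5→W8 = 6+8+1 = 15 → 15 days.
W5 lies on that path, so at 11 days the path becomes 18 days.
No other chain overtakes it, so the finish is 18 days.

W2, W5, W8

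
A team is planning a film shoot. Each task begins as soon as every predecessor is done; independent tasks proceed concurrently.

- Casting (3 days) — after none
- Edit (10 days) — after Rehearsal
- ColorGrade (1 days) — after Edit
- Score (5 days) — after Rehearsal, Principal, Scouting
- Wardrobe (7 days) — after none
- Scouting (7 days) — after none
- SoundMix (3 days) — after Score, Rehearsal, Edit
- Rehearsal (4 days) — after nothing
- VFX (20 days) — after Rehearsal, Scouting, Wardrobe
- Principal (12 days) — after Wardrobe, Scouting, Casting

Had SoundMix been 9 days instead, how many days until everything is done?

The binding path is Scouting→Principal→Score→SoundMix = 7+12+5+3 = 27; finish at 27 days.
SoundMix lies on that path, so at 9 days the path becomes 33 days.
That remains the longest chain; total 33 days.

33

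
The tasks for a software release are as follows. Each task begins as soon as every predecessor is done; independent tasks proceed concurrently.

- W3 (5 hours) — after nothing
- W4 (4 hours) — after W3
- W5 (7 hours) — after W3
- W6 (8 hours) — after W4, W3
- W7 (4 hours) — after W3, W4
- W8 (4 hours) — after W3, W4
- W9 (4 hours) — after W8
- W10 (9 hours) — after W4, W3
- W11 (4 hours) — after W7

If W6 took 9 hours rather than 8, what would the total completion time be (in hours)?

18

Actual critical path: W3→W4→W10 = 5+4+9 = 18 ⇒ 18 hours.
The longest path through W6 is only 17 hours, so W6 has float 1.
New critical path: W3→W4→W6 = 5+4+9 = 18 ⇒ 18 hours.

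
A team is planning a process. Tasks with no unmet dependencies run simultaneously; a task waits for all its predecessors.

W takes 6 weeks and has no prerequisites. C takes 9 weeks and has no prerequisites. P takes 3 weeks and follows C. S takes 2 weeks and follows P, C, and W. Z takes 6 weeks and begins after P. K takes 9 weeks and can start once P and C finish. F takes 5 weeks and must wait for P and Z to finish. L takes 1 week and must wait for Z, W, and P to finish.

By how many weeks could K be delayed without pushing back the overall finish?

2

The longest chain is C→P→Z→F = 9+3+6+5 = 23; overall finish 23 weeks.
K finishes as early as 21 and must finish by 23.
Float = 23 − 21 = 2.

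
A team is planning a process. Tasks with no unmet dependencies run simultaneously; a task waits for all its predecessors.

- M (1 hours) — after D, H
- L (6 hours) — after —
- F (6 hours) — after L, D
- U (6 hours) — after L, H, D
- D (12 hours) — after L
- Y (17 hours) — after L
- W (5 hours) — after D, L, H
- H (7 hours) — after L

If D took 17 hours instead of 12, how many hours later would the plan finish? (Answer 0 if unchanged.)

5

The binding path is L→D→U = 6+12+6 = 24; finish at 24 hours.
Since D is critical, the +5 change carries straight to that chain (now 29 hours).
That remains the longest chain; total 29 hours.
Change in finish: 29 − 24 = +5 hours.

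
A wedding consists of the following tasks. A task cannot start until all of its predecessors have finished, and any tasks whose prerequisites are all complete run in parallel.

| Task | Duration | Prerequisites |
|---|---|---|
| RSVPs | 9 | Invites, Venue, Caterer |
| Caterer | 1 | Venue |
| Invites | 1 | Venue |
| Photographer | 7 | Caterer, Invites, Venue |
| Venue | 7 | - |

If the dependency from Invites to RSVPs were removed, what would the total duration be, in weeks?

Before: longest chain Venue→Caterer→RSVPs = 7+1+9 = 17, finish 17.
Dropping Invites→RSVPs doesn't change RSVPs's earliest start (8); another predecessor still binds.
The longest chain is now Venue→Caterer→RSVPs = 7+1+9 = 17, so the schedule takes 17 weeks.

17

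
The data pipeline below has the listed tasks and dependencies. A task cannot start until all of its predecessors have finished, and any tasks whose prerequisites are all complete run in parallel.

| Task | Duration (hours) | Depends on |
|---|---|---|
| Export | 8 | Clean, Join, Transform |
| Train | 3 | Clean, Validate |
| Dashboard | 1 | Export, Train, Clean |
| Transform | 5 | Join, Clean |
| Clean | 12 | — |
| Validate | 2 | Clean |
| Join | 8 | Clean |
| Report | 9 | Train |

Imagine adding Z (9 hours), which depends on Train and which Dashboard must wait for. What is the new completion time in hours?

34

Originally the schedule takes 34 hours.
With Z inserted, Dashboard now waits for max(Export, Train, Clean, Z).
New critical path: Clean→Join→Transform→Export→Dashboard = 12+8+5+8+1 = 34 ⇒ 34 hours.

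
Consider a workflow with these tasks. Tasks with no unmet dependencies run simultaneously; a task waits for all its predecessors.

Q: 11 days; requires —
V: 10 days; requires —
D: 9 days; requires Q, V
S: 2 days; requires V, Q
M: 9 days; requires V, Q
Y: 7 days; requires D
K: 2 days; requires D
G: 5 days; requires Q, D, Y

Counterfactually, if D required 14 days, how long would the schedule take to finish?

Baseline: Q→D→Y→G = 11+9+7+5 = 32 → 32 days.
D lies on that path, so at 14 days the path becomes 37 days.
The critical path is still Q→D→Y→G; finish is now 37 days.

37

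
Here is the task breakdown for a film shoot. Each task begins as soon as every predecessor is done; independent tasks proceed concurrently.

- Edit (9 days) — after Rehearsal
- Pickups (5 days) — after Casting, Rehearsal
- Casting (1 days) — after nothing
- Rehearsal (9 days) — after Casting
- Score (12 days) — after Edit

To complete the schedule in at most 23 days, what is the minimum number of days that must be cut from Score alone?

8

Current finish: 31 days; target: 23.
Score is on every critical path, so each day cut from Score cuts the finish by one (this holds down to a finish of 20).
Need 31 − 23 = 8 days off Score → Score becomes 4 days, finish becomes 23.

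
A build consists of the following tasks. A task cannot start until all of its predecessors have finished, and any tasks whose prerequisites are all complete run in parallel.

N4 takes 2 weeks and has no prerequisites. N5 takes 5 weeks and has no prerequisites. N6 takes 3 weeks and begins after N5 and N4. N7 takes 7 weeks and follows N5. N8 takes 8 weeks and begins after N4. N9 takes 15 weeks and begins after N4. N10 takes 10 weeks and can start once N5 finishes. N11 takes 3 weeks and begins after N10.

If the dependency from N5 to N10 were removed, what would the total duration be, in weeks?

17

Original critical path: N5→N10→N11 = 5+10+3 = 18 ⇒ 18 weeks.
Without N5→N10, N10's earliest start moves from 5 to 0.
New critical path: N4→N9 = 2+15 = 17 ⇒ 17 weeks.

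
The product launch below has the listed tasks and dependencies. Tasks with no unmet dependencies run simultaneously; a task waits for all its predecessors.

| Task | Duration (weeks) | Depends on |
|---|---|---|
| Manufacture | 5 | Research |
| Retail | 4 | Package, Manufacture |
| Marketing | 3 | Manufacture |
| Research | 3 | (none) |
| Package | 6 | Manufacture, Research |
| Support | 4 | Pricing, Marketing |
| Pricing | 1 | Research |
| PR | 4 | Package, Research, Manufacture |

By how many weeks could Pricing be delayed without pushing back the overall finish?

10

The longest chain is Research→Manufacture→Package→PR = 3+5+6+4 = 18; overall finish 18 weeks.
Longest path through Pricing: 8 weeks (earliest finish 4, latest finish 14).
Slack of Pricing = 13 − 3 = 10 weeks.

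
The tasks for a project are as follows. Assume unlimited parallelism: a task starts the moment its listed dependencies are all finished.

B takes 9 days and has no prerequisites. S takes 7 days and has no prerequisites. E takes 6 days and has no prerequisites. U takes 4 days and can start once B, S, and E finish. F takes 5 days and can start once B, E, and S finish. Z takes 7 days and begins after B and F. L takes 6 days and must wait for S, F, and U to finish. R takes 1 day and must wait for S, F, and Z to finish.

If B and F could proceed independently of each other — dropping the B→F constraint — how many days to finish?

20

Original critical path: B→F→Z→R = 9+5+7+1 = 22 ⇒ 22 days.
Without B→F, F's earliest start moves from 9 to 7.
The longest chain is now S→F→Z→R = 7+5+7+1 = 20, so the project takes 20 days.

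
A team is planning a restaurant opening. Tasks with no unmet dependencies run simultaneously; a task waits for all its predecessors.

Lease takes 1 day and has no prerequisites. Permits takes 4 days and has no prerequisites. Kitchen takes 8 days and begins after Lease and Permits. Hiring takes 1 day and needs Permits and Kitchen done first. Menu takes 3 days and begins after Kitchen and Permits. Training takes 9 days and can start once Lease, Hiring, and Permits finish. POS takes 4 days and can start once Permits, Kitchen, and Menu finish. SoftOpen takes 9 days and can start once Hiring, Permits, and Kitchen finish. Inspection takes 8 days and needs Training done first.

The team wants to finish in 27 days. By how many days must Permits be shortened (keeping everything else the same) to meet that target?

Current finish: 30 days; target: 27.
Permits is on every critical path, so each day cut from Permits cuts the finish by one (this holds down to a finish of 27).
Need 30 − 27 = 3 days off Permits → Permits becomes 1 day, finish becomes 27.

3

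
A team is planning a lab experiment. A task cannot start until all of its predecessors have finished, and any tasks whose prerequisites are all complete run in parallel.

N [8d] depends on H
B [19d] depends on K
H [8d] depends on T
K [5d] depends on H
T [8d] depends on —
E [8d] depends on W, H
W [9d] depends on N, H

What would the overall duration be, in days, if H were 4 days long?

As given, the longest chain is T→H→N→W→E = 8+8+8+9+8 = 41, so the finish is 41 days.
H lies on that path, so at 4 days the path becomes 37 days.
No other chain overtakes it, so the finish is 37 days.

37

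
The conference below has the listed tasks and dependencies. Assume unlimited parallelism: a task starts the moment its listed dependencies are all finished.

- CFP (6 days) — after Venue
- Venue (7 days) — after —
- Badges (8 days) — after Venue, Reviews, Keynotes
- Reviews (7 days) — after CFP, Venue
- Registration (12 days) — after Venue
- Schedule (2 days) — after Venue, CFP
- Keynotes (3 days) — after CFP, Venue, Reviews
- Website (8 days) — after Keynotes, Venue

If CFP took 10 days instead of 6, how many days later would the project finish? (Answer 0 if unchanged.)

As given, the longest chain is Venue→CFP→Reviews→Keynotes→Website = 7+6+7+3+8 = 31, so the finish is 31 days.
CFP lies on that path, so at 10 days the path becomes 35 days.
The critical path is still Venue→CFP→Reviews→Keynotes→Website; finish is now 35 days.
Change in finish: 35 − 31 = +4 days.

4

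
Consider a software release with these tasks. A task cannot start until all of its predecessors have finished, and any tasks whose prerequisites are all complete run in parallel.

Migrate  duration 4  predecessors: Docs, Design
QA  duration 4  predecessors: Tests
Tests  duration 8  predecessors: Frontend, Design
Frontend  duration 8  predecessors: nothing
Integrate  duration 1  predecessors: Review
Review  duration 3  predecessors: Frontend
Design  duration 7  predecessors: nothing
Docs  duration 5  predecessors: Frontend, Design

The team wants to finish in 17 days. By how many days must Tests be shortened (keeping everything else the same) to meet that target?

3

Current finish: 20 days; target: 17.
Tests is on every critical path, so each day cut from Tests cuts the finish by one (this holds down to a finish of 17).
Need 20 − 17 = 3 days off Tests → Tests becomes 5 days, finish becomes 17.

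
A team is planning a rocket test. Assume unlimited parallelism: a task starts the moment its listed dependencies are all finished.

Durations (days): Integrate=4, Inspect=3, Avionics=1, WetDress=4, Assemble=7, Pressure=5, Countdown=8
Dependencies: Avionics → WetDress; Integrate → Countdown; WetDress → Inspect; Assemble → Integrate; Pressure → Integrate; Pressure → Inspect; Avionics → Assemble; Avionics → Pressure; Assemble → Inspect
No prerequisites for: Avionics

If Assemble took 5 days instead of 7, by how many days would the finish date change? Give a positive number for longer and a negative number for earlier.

Actual critical path: Avionics→Assemble→Integrate→Countdown = 1+7+4+8 = 20 ⇒ 20 days.
Assemble is on the critical path; changing it to 5 makes that path 18 days.
That remains the longest chain; total 18 days.
Change in finish: 18 − 20 = -2 days.

-2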